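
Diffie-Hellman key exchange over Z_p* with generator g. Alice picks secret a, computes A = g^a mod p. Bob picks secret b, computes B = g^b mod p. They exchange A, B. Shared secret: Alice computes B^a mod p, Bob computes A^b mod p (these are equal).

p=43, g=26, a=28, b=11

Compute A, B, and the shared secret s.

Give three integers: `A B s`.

A = 26^28 mod 43  (bits of 28 = 11100)
  bit 0 = 1: r = r^2 * 26 mod 43 = 1^2 * 26 = 1*26 = 26
  bit 1 = 1: r = r^2 * 26 mod 43 = 26^2 * 26 = 31*26 = 32
  bit 2 = 1: r = r^2 * 26 mod 43 = 32^2 * 26 = 35*26 = 7
  bit 3 = 0: r = r^2 mod 43 = 7^2 = 6
  bit 4 = 0: r = r^2 mod 43 = 6^2 = 36
  -> A = 36
B = 26^11 mod 43  (bits of 11 = 1011)
  bit 0 = 1: r = r^2 * 26 mod 43 = 1^2 * 26 = 1*26 = 26
  bit 1 = 0: r = r^2 mod 43 = 26^2 = 31
  bit 2 = 1: r = r^2 * 26 mod 43 = 31^2 * 26 = 15*26 = 3
  bit 3 = 1: r = r^2 * 26 mod 43 = 3^2 * 26 = 9*26 = 19
  -> B = 19
s = B^a = 19^28 mod 43  (bits of 28 = 11100)
  bit 0 = 1: r = r^2 * 19 mod 43 = 1^2 * 19 = 1*19 = 19
  bit 1 = 1: r = r^2 * 19 mod 43 = 19^2 * 19 = 17*19 = 22
  bit 2 = 1: r = r^2 * 19 mod 43 = 22^2 * 19 = 11*19 = 37
  bit 3 = 0: r = r^2 mod 43 = 37^2 = 36
  bit 4 = 0: r = r^2 mod 43 = 36^2 = 6
  -> s = B^a = 6

Answer: 36 19 6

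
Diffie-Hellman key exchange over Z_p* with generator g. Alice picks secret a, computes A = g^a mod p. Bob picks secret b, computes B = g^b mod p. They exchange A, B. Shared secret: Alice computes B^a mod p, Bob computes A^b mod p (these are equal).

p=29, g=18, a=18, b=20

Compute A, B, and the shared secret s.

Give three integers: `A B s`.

A = 18^18 mod 29  (bits of 18 = 10010)
  bit 0 = 1: r = r^2 * 18 mod 29 = 1^2 * 18 = 1*18 = 18
  bit 1 = 0: r = r^2 mod 29 = 18^2 = 5
  bit 2 = 0: r = r^2 mod 29 = 5^2 = 25
  bit 3 = 1: r = r^2 * 18 mod 29 = 25^2 * 18 = 16*18 = 27
  bit 4 = 0: r = r^2 mod 29 = 27^2 = 4
  -> A = 4
B = 18^20 mod 29  (bits of 20 = 10100)
  bit 0 = 1: r = r^2 * 18 mod 29 = 1^2 * 18 = 1*18 = 18
  bit 1 = 0: r = r^2 mod 29 = 18^2 = 5
  bit 2 = 1: r = r^2 * 18 mod 29 = 5^2 * 18 = 25*18 = 15
  bit 3 = 0: r = r^2 mod 29 = 15^2 = 22
  bit 4 = 0: r = r^2 mod 29 = 22^2 = 20
  -> B = 20
s = B^a = 20^18 mod 29  (bits of 18 = 10010)
  bit 0 = 1: r = r^2 * 20 mod 29 = 1^2 * 20 = 1*20 = 20
  bit 1 = 0: r = r^2 mod 29 = 20^2 = 23
  bit 2 = 0: r = r^2 mod 29 = 23^2 = 7
  bit 3 = 1: r = r^2 * 20 mod 29 = 7^2 * 20 = 20*20 = 23
  bit 4 = 0: r = r^2 mod 29 = 23^2 = 7
  -> s = B^a = 7

Answer: 4 20 7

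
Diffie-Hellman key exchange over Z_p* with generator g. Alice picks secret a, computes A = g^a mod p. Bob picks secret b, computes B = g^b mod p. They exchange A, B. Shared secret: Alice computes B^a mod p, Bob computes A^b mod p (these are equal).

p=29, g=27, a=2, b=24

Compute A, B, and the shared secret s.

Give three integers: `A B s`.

Answer: 4 20 23

Derivation:
A = 27^2 mod 29  (bits of 2 = 10)
  bit 0 = 1: r = r^2 * 27 mod 29 = 1^2 * 27 = 1*27 = 27
  bit 1 = 0: r = r^2 mod 29 = 27^2 = 4
  -> A = 4
B = 27^24 mod 29  (bits of 24 = 11000)
  bit 0 = 1: r = r^2 * 27 mod 29 = 1^2 * 27 = 1*27 = 27
  bit 1 = 1: r = r^2 * 27 mod 29 = 27^2 * 27 = 4*27 = 21
  bit 2 = 0: r = r^2 mod 29 = 21^2 = 6
  bit 3 = 0: r = r^2 mod 29 = 6^2 = 7
  bit 4 = 0: r = r^2 mod 29 = 7^2 = 20
  -> B = 20
s = B^a = 20^2 mod 29  (bits of 2 = 10)
  bit 0 = 1: r = r^2 * 20 mod 29 = 1^2 * 20 = 1*20 = 20
  bit 1 = 0: r = r^2 mod 29 = 20^2 = 23
  -> s = B^a = 23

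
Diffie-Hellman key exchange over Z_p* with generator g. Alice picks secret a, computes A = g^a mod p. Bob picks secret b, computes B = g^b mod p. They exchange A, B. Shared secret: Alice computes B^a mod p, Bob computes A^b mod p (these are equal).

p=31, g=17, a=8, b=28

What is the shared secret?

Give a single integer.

A = 17^8 mod 31  (bits of 8 = 1000)
  bit 0 = 1: r = r^2 * 17 mod 31 = 1^2 * 17 = 1*17 = 17
  bit 1 = 0: r = r^2 mod 31 = 17^2 = 10
  bit 2 = 0: r = r^2 mod 31 = 10^2 = 7
  bit 3 = 0: r = r^2 mod 31 = 7^2 = 18
  -> A = 18
B = 17^28 mod 31  (bits of 28 = 11100)
  bit 0 = 1: r = r^2 * 17 mod 31 = 1^2 * 17 = 1*17 = 17
  bit 1 = 1: r = r^2 * 17 mod 31 = 17^2 * 17 = 10*17 = 15
  bit 2 = 1: r = r^2 * 17 mod 31 = 15^2 * 17 = 8*17 = 12
  bit 3 = 0: r = r^2 mod 31 = 12^2 = 20
  bit 4 = 0: r = r^2 mod 31 = 20^2 = 28
  -> B = 28
s = B^a = 28^8 mod 31  (bits of 8 = 1000)
  bit 0 = 1: r = r^2 * 28 mod 31 = 1^2 * 28 = 1*28 = 28
  bit 1 = 0: r = r^2 mod 31 = 28^2 = 9
  bit 2 = 0: r = r^2 mod 31 = 9^2 = 19
  bit 3 = 0: r = r^2 mod 31 = 19^2 = 20
  -> s = B^a = 20

Answer: 20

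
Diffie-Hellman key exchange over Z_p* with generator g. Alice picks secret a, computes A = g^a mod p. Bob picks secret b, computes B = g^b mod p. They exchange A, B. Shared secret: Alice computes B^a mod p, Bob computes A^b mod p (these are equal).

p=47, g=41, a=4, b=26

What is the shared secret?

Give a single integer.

Answer: 37

Derivation:
A = 41^4 mod 47  (bits of 4 = 100)
  bit 0 = 1: r = r^2 * 41 mod 47 = 1^2 * 41 = 1*41 = 41
  bit 1 = 0: r = r^2 mod 47 = 41^2 = 36
  bit 2 = 0: r = r^2 mod 47 = 36^2 = 27
  -> A = 27
B = 41^26 mod 47  (bits of 26 = 11010)
  bit 0 = 1: r = r^2 * 41 mod 47 = 1^2 * 41 = 1*41 = 41
  bit 1 = 1: r = r^2 * 41 mod 47 = 41^2 * 41 = 36*41 = 19
  bit 2 = 0: r = r^2 mod 47 = 19^2 = 32
  bit 3 = 1: r = r^2 * 41 mod 47 = 32^2 * 41 = 37*41 = 13
  bit 4 = 0: r = r^2 mod 47 = 13^2 = 28
  -> B = 28
s = B^a = 28^4 mod 47  (bits of 4 = 100)
  bit 0 = 1: r = r^2 * 28 mod 47 = 1^2 * 28 = 1*28 = 28
  bit 1 = 0: r = r^2 mod 47 = 28^2 = 32
  bit 2 = 0: r = r^2 mod 47 = 32^2 = 37
  -> s = B^a = 37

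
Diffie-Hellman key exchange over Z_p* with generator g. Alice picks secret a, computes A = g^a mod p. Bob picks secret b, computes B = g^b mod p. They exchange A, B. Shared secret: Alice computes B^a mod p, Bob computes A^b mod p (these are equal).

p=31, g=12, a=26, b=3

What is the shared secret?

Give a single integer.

A = 12^26 mod 31  (bits of 26 = 11010)
  bit 0 = 1: r = r^2 * 12 mod 31 = 1^2 * 12 = 1*12 = 12
  bit 1 = 1: r = r^2 * 12 mod 31 = 12^2 * 12 = 20*12 = 23
  bit 2 = 0: r = r^2 mod 31 = 23^2 = 2
  bit 3 = 1: r = r^2 * 12 mod 31 = 2^2 * 12 = 4*12 = 17
  bit 4 = 0: r = r^2 mod 31 = 17^2 = 10
  -> A = 10
B = 12^3 mod 31  (bits of 3 = 11)
  bit 0 = 1: r = r^2 * 12 mod 31 = 1^2 * 12 = 1*12 = 12
  bit 1 = 1: r = r^2 * 12 mod 31 = 12^2 * 12 = 20*12 = 23
  -> B = 23
s = B^a = 23^26 mod 31  (bits of 26 = 11010)
  bit 0 = 1: r = r^2 * 23 mod 31 = 1^2 * 23 = 1*23 = 23
  bit 1 = 1: r = r^2 * 23 mod 31 = 23^2 * 23 = 2*23 = 15
  bit 2 = 0: r = r^2 mod 31 = 15^2 = 8
  bit 3 = 1: r = r^2 * 23 mod 31 = 8^2 * 23 = 2*23 = 15
  bit 4 = 0: r = r^2 mod 31 = 15^2 = 8
  -> s = B^a = 8

Answer: 8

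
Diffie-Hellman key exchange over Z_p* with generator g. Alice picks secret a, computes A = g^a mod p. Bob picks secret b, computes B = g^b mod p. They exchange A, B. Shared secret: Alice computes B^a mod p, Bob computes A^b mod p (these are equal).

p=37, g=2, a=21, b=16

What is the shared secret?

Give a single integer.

A = 2^21 mod 37  (bits of 21 = 10101)
  bit 0 = 1: r = r^2 * 2 mod 37 = 1^2 * 2 = 1*2 = 2
  bit 1 = 0: r = r^2 mod 37 = 2^2 = 4
  bit 2 = 1: r = r^2 * 2 mod 37 = 4^2 * 2 = 16*2 = 32
  bit 3 = 0: r = r^2 mod 37 = 32^2 = 25
  bit 4 = 1: r = r^2 * 2 mod 37 = 25^2 * 2 = 33*2 = 29
  -> A = 29
B = 2^16 mod 37  (bits of 16 = 10000)
  bit 0 = 1: r = r^2 * 2 mod 37 = 1^2 * 2 = 1*2 = 2
  bit 1 = 0: r = r^2 mod 37 = 2^2 = 4
  bit 2 = 0: r = r^2 mod 37 = 4^2 = 16
  bit 3 = 0: r = r^2 mod 37 = 16^2 = 34
  bit 4 = 0: r = r^2 mod 37 = 34^2 = 9
  -> B = 9
s = B^a = 9^21 mod 37  (bits of 21 = 10101)
  bit 0 = 1: r = r^2 * 9 mod 37 = 1^2 * 9 = 1*9 = 9
  bit 1 = 0: r = r^2 mod 37 = 9^2 = 7
  bit 2 = 1: r = r^2 * 9 mod 37 = 7^2 * 9 = 12*9 = 34
  bit 3 = 0: r = r^2 mod 37 = 34^2 = 9
  bit 4 = 1: r = r^2 * 9 mod 37 = 9^2 * 9 = 7*9 = 26
  -> s = B^a = 26

Answer: 26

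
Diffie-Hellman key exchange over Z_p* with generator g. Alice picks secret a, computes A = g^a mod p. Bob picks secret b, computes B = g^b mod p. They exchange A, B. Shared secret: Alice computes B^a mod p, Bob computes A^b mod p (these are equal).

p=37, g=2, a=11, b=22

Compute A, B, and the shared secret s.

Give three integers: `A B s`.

Answer: 13 21 3

Derivation:
A = 2^11 mod 37  (bits of 11 = 1011)
  bit 0 = 1: r = r^2 * 2 mod 37 = 1^2 * 2 = 1*2 = 2
  bit 1 = 0: r = r^2 mod 37 = 2^2 = 4
  bit 2 = 1: r = r^2 * 2 mod 37 = 4^2 * 2 = 16*2 = 32
  bit 3 = 1: r = r^2 * 2 mod 37 = 32^2 * 2 = 25*2 = 13
  -> A = 13
B = 2^22 mod 37  (bits of 22 = 10110)
  bit 0 = 1: r = r^2 * 2 mod 37 = 1^2 * 2 = 1*2 = 2
  bit 1 = 0: r = r^2 mod 37 = 2^2 = 4
  bit 2 = 1: r = r^2 * 2 mod 37 = 4^2 * 2 = 16*2 = 32
  bit 3 = 1: r = r^2 * 2 mod 37 = 32^2 * 2 = 25*2 = 13
  bit 4 = 0: r = r^2 mod 37 = 13^2 = 21
  -> B = 21
s = B^a = 21^11 mod 37  (bits of 11 = 1011)
  bit 0 = 1: r = r^2 * 21 mod 37 = 1^2 * 21 = 1*21 = 21
  bit 1 = 0: r = r^2 mod 37 = 21^2 = 34
  bit 2 = 1: r = r^2 * 21 mod 37 = 34^2 * 21 = 9*21 = 4
  bit 3 = 1: r = r^2 * 21 mod 37 = 4^2 * 21 = 16*21 = 3
  -> s = B^a = 3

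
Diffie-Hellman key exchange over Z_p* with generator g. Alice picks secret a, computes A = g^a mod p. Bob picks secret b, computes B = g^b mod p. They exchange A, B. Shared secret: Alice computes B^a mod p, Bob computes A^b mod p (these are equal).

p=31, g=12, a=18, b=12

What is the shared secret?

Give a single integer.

Answer: 2

Derivation:
A = 12^18 mod 31  (bits of 18 = 10010)
  bit 0 = 1: r = r^2 * 12 mod 31 = 1^2 * 12 = 1*12 = 12
  bit 1 = 0: r = r^2 mod 31 = 12^2 = 20
  bit 2 = 0: r = r^2 mod 31 = 20^2 = 28
  bit 3 = 1: r = r^2 * 12 mod 31 = 28^2 * 12 = 9*12 = 15
  bit 4 = 0: r = r^2 mod 31 = 15^2 = 8
  -> A = 8
B = 12^12 mod 31  (bits of 12 = 1100)
  bit 0 = 1: r = r^2 * 12 mod 31 = 1^2 * 12 = 1*12 = 12
  bit 1 = 1: r = r^2 * 12 mod 31 = 12^2 * 12 = 20*12 = 23
  bit 2 = 0: r = r^2 mod 31 = 23^2 = 2
  bit 3 = 0: r = r^2 mod 31 = 2^2 = 4
  -> B = 4
s = B^a = 4^18 mod 31  (bits of 18 = 10010)
  bit 0 = 1: r = r^2 * 4 mod 31 = 1^2 * 4 = 1*4 = 4
  bit 1 = 0: r = r^2 mod 31 = 4^2 = 16
  bit 2 = 0: r = r^2 mod 31 = 16^2 = 8
  bit 3 = 1: r = r^2 * 4 mod 31 = 8^2 * 4 = 2*4 = 8
  bit 4 = 0: r = r^2 mod 31 = 8^2 = 2
  -> s = B^a = 2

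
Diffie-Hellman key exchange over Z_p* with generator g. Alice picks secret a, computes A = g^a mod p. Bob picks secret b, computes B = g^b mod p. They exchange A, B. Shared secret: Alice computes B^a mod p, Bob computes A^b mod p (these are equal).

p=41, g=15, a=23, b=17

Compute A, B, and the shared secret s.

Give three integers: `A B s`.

Answer: 28 22 12

Derivation:
A = 15^23 mod 41  (bits of 23 = 10111)
  bit 0 = 1: r = r^2 * 15 mod 41 = 1^2 * 15 = 1*15 = 15
  bit 1 = 0: r = r^2 mod 41 = 15^2 = 20
  bit 2 = 1: r = r^2 * 15 mod 41 = 20^2 * 15 = 31*15 = 14
  bit 3 = 1: r = r^2 * 15 mod 41 = 14^2 * 15 = 32*15 = 29
  bit 4 = 1: r = r^2 * 15 mod 41 = 29^2 * 15 = 21*15 = 28
  -> A = 28
B = 15^17 mod 41  (bits of 17 = 10001)
  bit 0 = 1: r = r^2 * 15 mod 41 = 1^2 * 15 = 1*15 = 15
  bit 1 = 0: r = r^2 mod 41 = 15^2 = 20
  bit 2 = 0: r = r^2 mod 41 = 20^2 = 31
  bit 3 = 0: r = r^2 mod 41 = 31^2 = 18
  bit 4 = 1: r = r^2 * 15 mod 41 = 18^2 * 15 = 37*15 = 22
  -> B = 22
s = B^a = 22^23 mod 41  (bits of 23 = 10111)
  bit 0 = 1: r = r^2 * 22 mod 41 = 1^2 * 22 = 1*22 = 22
  bit 1 = 0: r = r^2 mod 41 = 22^2 = 33
  bit 2 = 1: r = r^2 * 22 mod 41 = 33^2 * 22 = 23*22 = 14
  bit 3 = 1: r = r^2 * 22 mod 41 = 14^2 * 22 = 32*22 = 7
  bit 4 = 1: r = r^2 * 22 mod 41 = 7^2 * 22 = 8*22 = 12
  -> s = B^a = 12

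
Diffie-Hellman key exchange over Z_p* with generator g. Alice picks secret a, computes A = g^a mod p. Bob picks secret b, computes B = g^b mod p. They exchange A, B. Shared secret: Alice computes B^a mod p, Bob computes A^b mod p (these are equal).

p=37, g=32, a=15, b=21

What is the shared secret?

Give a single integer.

Answer: 6

Derivation:
A = 32^15 mod 37  (bits of 15 = 1111)
  bit 0 = 1: r = r^2 * 32 mod 37 = 1^2 * 32 = 1*32 = 32
  bit 1 = 1: r = r^2 * 32 mod 37 = 32^2 * 32 = 25*32 = 23
  bit 2 = 1: r = r^2 * 32 mod 37 = 23^2 * 32 = 11*32 = 19
  bit 3 = 1: r = r^2 * 32 mod 37 = 19^2 * 32 = 28*32 = 8
  -> A = 8
B = 32^21 mod 37  (bits of 21 = 10101)
  bit 0 = 1: r = r^2 * 32 mod 37 = 1^2 * 32 = 1*32 = 32
  bit 1 = 0: r = r^2 mod 37 = 32^2 = 25
  bit 2 = 1: r = r^2 * 32 mod 37 = 25^2 * 32 = 33*32 = 20
  bit 3 = 0: r = r^2 mod 37 = 20^2 = 30
  bit 4 = 1: r = r^2 * 32 mod 37 = 30^2 * 32 = 12*32 = 14
  -> B = 14
s = B^a = 14^15 mod 37  (bits of 15 = 1111)
  bit 0 = 1: r = r^2 * 14 mod 37 = 1^2 * 14 = 1*14 = 14
  bit 1 = 1: r = r^2 * 14 mod 37 = 14^2 * 14 = 11*14 = 6
  bit 2 = 1: r = r^2 * 14 mod 37 = 6^2 * 14 = 36*14 = 23
  bit 3 = 1: r = r^2 * 14 mod 37 = 23^2 * 14 = 11*14 = 6
  -> s = B^a = 6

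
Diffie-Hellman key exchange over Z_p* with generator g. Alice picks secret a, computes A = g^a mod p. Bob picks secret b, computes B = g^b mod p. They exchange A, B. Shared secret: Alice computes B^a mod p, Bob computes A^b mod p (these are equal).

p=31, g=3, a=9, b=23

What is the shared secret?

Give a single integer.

A = 3^9 mod 31  (bits of 9 = 1001)
  bit 0 = 1: r = r^2 * 3 mod 31 = 1^2 * 3 = 1*3 = 3
  bit 1 = 0: r = r^2 mod 31 = 3^2 = 9
  bit 2 = 0: r = r^2 mod 31 = 9^2 = 19
  bit 3 = 1: r = r^2 * 3 mod 31 = 19^2 * 3 = 20*3 = 29
  -> A = 29
B = 3^23 mod 31  (bits of 23 = 10111)
  bit 0 = 1: r = r^2 * 3 mod 31 = 1^2 * 3 = 1*3 = 3
  bit 1 = 0: r = r^2 mod 31 = 3^2 = 9
  bit 2 = 1: r = r^2 * 3 mod 31 = 9^2 * 3 = 19*3 = 26
  bit 3 = 1: r = r^2 * 3 mod 31 = 26^2 * 3 = 25*3 = 13
  bit 4 = 1: r = r^2 * 3 mod 31 = 13^2 * 3 = 14*3 = 11
  -> B = 11
s = B^a = 11^9 mod 31  (bits of 9 = 1001)
  bit 0 = 1: r = r^2 * 11 mod 31 = 1^2 * 11 = 1*11 = 11
  bit 1 = 0: r = r^2 mod 31 = 11^2 = 28
  bit 2 = 0: r = r^2 mod 31 = 28^2 = 9
  bit 3 = 1: r = r^2 * 11 mod 31 = 9^2 * 11 = 19*11 = 23
  -> s = B^a = 23

Answer: 23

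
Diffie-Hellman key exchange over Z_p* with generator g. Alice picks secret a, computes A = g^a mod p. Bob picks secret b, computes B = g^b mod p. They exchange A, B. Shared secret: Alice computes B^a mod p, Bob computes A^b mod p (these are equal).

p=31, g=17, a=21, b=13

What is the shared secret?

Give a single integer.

A = 17^21 mod 31  (bits of 21 = 10101)
  bit 0 = 1: r = r^2 * 17 mod 31 = 1^2 * 17 = 1*17 = 17
  bit 1 = 0: r = r^2 mod 31 = 17^2 = 10
  bit 2 = 1: r = r^2 * 17 mod 31 = 10^2 * 17 = 7*17 = 26
  bit 3 = 0: r = r^2 mod 31 = 26^2 = 25
  bit 4 = 1: r = r^2 * 17 mod 31 = 25^2 * 17 = 5*17 = 23
  -> A = 23
B = 17^13 mod 31  (bits of 13 = 1101)
  bit 0 = 1: r = r^2 * 17 mod 31 = 1^2 * 17 = 1*17 = 17
  bit 1 = 1: r = r^2 * 17 mod 31 = 17^2 * 17 = 10*17 = 15
  bit 2 = 0: r = r^2 mod 31 = 15^2 = 8
  bit 3 = 1: r = r^2 * 17 mod 31 = 8^2 * 17 = 2*17 = 3
  -> B = 3
s = B^a = 3^21 mod 31  (bits of 21 = 10101)
  bit 0 = 1: r = r^2 * 3 mod 31 = 1^2 * 3 = 1*3 = 3
  bit 1 = 0: r = r^2 mod 31 = 3^2 = 9
  bit 2 = 1: r = r^2 * 3 mod 31 = 9^2 * 3 = 19*3 = 26
  bit 3 = 0: r = r^2 mod 31 = 26^2 = 25
  bit 4 = 1: r = r^2 * 3 mod 31 = 25^2 * 3 = 5*3 = 15
  -> s = B^a = 15

Answer: 15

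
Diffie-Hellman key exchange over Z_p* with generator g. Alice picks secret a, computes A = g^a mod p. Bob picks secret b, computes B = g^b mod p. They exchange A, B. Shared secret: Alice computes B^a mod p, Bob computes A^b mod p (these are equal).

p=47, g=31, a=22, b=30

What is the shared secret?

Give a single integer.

Answer: 25

Derivation:
A = 31^22 mod 47  (bits of 22 = 10110)
  bit 0 = 1: r = r^2 * 31 mod 47 = 1^2 * 31 = 1*31 = 31
  bit 1 = 0: r = r^2 mod 47 = 31^2 = 21
  bit 2 = 1: r = r^2 * 31 mod 47 = 21^2 * 31 = 18*31 = 41
  bit 3 = 1: r = r^2 * 31 mod 47 = 41^2 * 31 = 36*31 = 35
  bit 4 = 0: r = r^2 mod 47 = 35^2 = 3
  -> A = 3
B = 31^30 mod 47  (bits of 30 = 11110)
  bit 0 = 1: r = r^2 * 31 mod 47 = 1^2 * 31 = 1*31 = 31
  bit 1 = 1: r = r^2 * 31 mod 47 = 31^2 * 31 = 21*31 = 40
  bit 2 = 1: r = r^2 * 31 mod 47 = 40^2 * 31 = 2*31 = 15
  bit 3 = 1: r = r^2 * 31 mod 47 = 15^2 * 31 = 37*31 = 19
  bit 4 = 0: r = r^2 mod 47 = 19^2 = 32
  -> B = 32
s = B^a = 32^22 mod 47  (bits of 22 = 10110)
  bit 0 = 1: r = r^2 * 32 mod 47 = 1^2 * 32 = 1*32 = 32
  bit 1 = 0: r = r^2 mod 47 = 32^2 = 37
  bit 2 = 1: r = r^2 * 32 mod 47 = 37^2 * 32 = 6*32 = 4
  bit 3 = 1: r = r^2 * 32 mod 47 = 4^2 * 32 = 16*32 = 42
  bit 4 = 0: r = r^2 mod 47 = 42^2 = 25
  -> s = B^a = 25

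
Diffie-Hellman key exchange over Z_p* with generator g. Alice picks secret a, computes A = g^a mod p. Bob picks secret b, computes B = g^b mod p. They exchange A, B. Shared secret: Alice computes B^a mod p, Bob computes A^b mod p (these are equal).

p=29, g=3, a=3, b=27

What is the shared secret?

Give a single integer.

A = 3^3 mod 29  (bits of 3 = 11)
  bit 0 = 1: r = r^2 * 3 mod 29 = 1^2 * 3 = 1*3 = 3
  bit 1 = 1: r = r^2 * 3 mod 29 = 3^2 * 3 = 9*3 = 27
  -> A = 27
B = 3^27 mod 29  (bits of 27 = 11011)
  bit 0 = 1: r = r^2 * 3 mod 29 = 1^2 * 3 = 1*3 = 3
  bit 1 = 1: r = r^2 * 3 mod 29 = 3^2 * 3 = 9*3 = 27
  bit 2 = 0: r = r^2 mod 29 = 27^2 = 4
  bit 3 = 1: r = r^2 * 3 mod 29 = 4^2 * 3 = 16*3 = 19
  bit 4 = 1: r = r^2 * 3 mod 29 = 19^2 * 3 = 13*3 = 10
  -> B = 10
s = B^a = 10^3 mod 29  (bits of 3 = 11)
  bit 0 = 1: r = r^2 * 10 mod 29 = 1^2 * 10 = 1*10 = 10
  bit 1 = 1: r = r^2 * 10 mod 29 = 10^2 * 10 = 13*10 = 14
  -> s = B^a = 14

Answer: 14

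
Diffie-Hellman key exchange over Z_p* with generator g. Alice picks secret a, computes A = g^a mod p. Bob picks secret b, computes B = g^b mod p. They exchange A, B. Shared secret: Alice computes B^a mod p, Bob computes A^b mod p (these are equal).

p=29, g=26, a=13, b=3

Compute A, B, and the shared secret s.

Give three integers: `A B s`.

A = 26^13 mod 29  (bits of 13 = 1101)
  bit 0 = 1: r = r^2 * 26 mod 29 = 1^2 * 26 = 1*26 = 26
  bit 1 = 1: r = r^2 * 26 mod 29 = 26^2 * 26 = 9*26 = 2
  bit 2 = 0: r = r^2 mod 29 = 2^2 = 4
  bit 3 = 1: r = r^2 * 26 mod 29 = 4^2 * 26 = 16*26 = 10
  -> A = 10
B = 26^3 mod 29  (bits of 3 = 11)
  bit 0 = 1: r = r^2 * 26 mod 29 = 1^2 * 26 = 1*26 = 26
  bit 1 = 1: r = r^2 * 26 mod 29 = 26^2 * 26 = 9*26 = 2
  -> B = 2
s = B^a = 2^13 mod 29  (bits of 13 = 1101)
  bit 0 = 1: r = r^2 * 2 mod 29 = 1^2 * 2 = 1*2 = 2
  bit 1 = 1: r = r^2 * 2 mod 29 = 2^2 * 2 = 4*2 = 8
  bit 2 = 0: r = r^2 mod 29 = 8^2 = 6
  bit 3 = 1: r = r^2 * 2 mod 29 = 6^2 * 2 = 7*2 = 14
  -> s = B^a = 14

Answer: 10 2 14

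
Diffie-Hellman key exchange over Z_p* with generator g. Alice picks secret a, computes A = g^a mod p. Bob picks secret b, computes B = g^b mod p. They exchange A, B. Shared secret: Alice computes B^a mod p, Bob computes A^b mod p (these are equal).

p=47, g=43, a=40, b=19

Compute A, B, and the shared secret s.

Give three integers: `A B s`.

A = 43^40 mod 47  (bits of 40 = 101000)
  bit 0 = 1: r = r^2 * 43 mod 47 = 1^2 * 43 = 1*43 = 43
  bit 1 = 0: r = r^2 mod 47 = 43^2 = 16
  bit 2 = 1: r = r^2 * 43 mod 47 = 16^2 * 43 = 21*43 = 10
  bit 3 = 0: r = r^2 mod 47 = 10^2 = 6
  bit 4 = 0: r = r^2 mod 47 = 6^2 = 36
  bit 5 = 0: r = r^2 mod 47 = 36^2 = 27
  -> A = 27
B = 43^19 mod 47  (bits of 19 = 10011)
  bit 0 = 1: r = r^2 * 43 mod 47 = 1^2 * 43 = 1*43 = 43
  bit 1 = 0: r = r^2 mod 47 = 43^2 = 16
  bit 2 = 0: r = r^2 mod 47 = 16^2 = 21
  bit 3 = 1: r = r^2 * 43 mod 47 = 21^2 * 43 = 18*43 = 22
  bit 4 = 1: r = r^2 * 43 mod 47 = 22^2 * 43 = 14*43 = 38
  -> B = 38
s = B^a = 38^40 mod 47  (bits of 40 = 101000)
  bit 0 = 1: r = r^2 * 38 mod 47 = 1^2 * 38 = 1*38 = 38
  bit 1 = 0: r = r^2 mod 47 = 38^2 = 34
  bit 2 = 1: r = r^2 * 38 mod 47 = 34^2 * 38 = 28*38 = 30
  bit 3 = 0: r = r^2 mod 47 = 30^2 = 7
  bit 4 = 0: r = r^2 mod 47 = 7^2 = 2
  bit 5 = 0: r = r^2 mod 47 = 2^2 = 4
  -> s = B^a = 4

Answer: 27 38 4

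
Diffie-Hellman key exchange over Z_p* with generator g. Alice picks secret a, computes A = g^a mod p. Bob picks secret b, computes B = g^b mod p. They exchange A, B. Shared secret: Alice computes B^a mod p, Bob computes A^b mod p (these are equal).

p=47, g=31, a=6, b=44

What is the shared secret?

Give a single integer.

A = 31^6 mod 47  (bits of 6 = 110)
  bit 0 = 1: r = r^2 * 31 mod 47 = 1^2 * 31 = 1*31 = 31
  bit 1 = 1: r = r^2 * 31 mod 47 = 31^2 * 31 = 21*31 = 40
  bit 2 = 0: r = r^2 mod 47 = 40^2 = 2
  -> A = 2
B = 31^44 mod 47  (bits of 44 = 101100)
  bit 0 = 1: r = r^2 * 31 mod 47 = 1^2 * 31 = 1*31 = 31
  bit 1 = 0: r = r^2 mod 47 = 31^2 = 21
  bit 2 = 1: r = r^2 * 31 mod 47 = 21^2 * 31 = 18*31 = 41
  bit 3 = 1: r = r^2 * 31 mod 47 = 41^2 * 31 = 36*31 = 35
  bit 4 = 0: r = r^2 mod 47 = 35^2 = 3
  bit 5 = 0: r = r^2 mod 47 = 3^2 = 9
  -> B = 9
s = B^a = 9^6 mod 47  (bits of 6 = 110)
  bit 0 = 1: r = r^2 * 9 mod 47 = 1^2 * 9 = 1*9 = 9
  bit 1 = 1: r = r^2 * 9 mod 47 = 9^2 * 9 = 34*9 = 24
  bit 2 = 0: r = r^2 mod 47 = 24^2 = 12
  -> s = B^a = 12

Answer: 12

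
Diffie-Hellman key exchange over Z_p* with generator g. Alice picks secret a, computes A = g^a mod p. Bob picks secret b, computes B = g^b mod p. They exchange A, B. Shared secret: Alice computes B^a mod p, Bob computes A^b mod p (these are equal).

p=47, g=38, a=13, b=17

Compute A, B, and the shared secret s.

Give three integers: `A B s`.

Answer: 20 43 39

Derivation:
A = 38^13 mod 47  (bits of 13 = 1101)
  bit 0 = 1: r = r^2 * 38 mod 47 = 1^2 * 38 = 1*38 = 38
  bit 1 = 1: r = r^2 * 38 mod 47 = 38^2 * 38 = 34*38 = 23
  bit 2 = 0: r = r^2 mod 47 = 23^2 = 12
  bit 3 = 1: r = r^2 * 38 mod 47 = 12^2 * 38 = 3*38 = 20
  -> A = 20
B = 38^17 mod 47  (bits of 17 = 10001)
  bit 0 = 1: r = r^2 * 38 mod 47 = 1^2 * 38 = 1*38 = 38
  bit 1 = 0: r = r^2 mod 47 = 38^2 = 34
  bit 2 = 0: r = r^2 mod 47 = 34^2 = 28
  bit 3 = 0: r = r^2 mod 47 = 28^2 = 32
  bit 4 = 1: r = r^2 * 38 mod 47 = 32^2 * 38 = 37*38 = 43
  -> B = 43
s = B^a = 43^13 mod 47  (bits of 13 = 1101)
  bit 0 = 1: r = r^2 * 43 mod 47 = 1^2 * 43 = 1*43 = 43
  bit 1 = 1: r = r^2 * 43 mod 47 = 43^2 * 43 = 16*43 = 30
  bit 2 = 0: r = r^2 mod 47 = 30^2 = 7
  bit 3 = 1: r = r^2 * 43 mod 47 = 7^2 * 43 = 2*43 = 39
  -> s = B^a = 39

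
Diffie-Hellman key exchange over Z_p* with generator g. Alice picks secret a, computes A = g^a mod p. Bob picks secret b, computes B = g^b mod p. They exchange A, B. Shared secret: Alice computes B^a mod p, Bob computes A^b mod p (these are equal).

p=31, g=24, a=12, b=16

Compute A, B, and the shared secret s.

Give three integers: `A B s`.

Answer: 16 7 16

Derivation:
A = 24^12 mod 31  (bits of 12 = 1100)
  bit 0 = 1: r = r^2 * 24 mod 31 = 1^2 * 24 = 1*24 = 24
  bit 1 = 1: r = r^2 * 24 mod 31 = 24^2 * 24 = 18*24 = 29
  bit 2 = 0: r = r^2 mod 31 = 29^2 = 4
  bit 3 = 0: r = r^2 mod 31 = 4^2 = 16
  -> A = 16
B = 24^16 mod 31  (bits of 16 = 10000)
  bit 0 = 1: r = r^2 * 24 mod 31 = 1^2 * 24 = 1*24 = 24
  bit 1 = 0: r = r^2 mod 31 = 24^2 = 18
  bit 2 = 0: r = r^2 mod 31 = 18^2 = 14
  bit 3 = 0: r = r^2 mod 31 = 14^2 = 10
  bit 4 = 0: r = r^2 mod 31 = 10^2 = 7
  -> B = 7
s = B^a = 7^12 mod 31  (bits of 12 = 1100)
  bit 0 = 1: r = r^2 * 7 mod 31 = 1^2 * 7 = 1*7 = 7
  bit 1 = 1: r = r^2 * 7 mod 31 = 7^2 * 7 = 18*7 = 2
  bit 2 = 0: r = r^2 mod 31 = 2^2 = 4
  bit 3 = 0: r = r^2 mod 31 = 4^2 = 16
  -> s = B^a = 16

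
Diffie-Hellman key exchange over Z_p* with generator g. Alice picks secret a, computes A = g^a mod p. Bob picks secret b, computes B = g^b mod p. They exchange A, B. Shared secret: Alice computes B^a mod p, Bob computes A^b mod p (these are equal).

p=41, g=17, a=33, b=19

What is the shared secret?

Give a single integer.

Answer: 28

Derivation:
A = 17^33 mod 41  (bits of 33 = 100001)
  bit 0 = 1: r = r^2 * 17 mod 41 = 1^2 * 17 = 1*17 = 17
  bit 1 = 0: r = r^2 mod 41 = 17^2 = 2
  bit 2 = 0: r = r^2 mod 41 = 2^2 = 4
  bit 3 = 0: r = r^2 mod 41 = 4^2 = 16
  bit 4 = 0: r = r^2 mod 41 = 16^2 = 10
  bit 5 = 1: r = r^2 * 17 mod 41 = 10^2 * 17 = 18*17 = 19
  -> A = 19
B = 17^19 mod 41  (bits of 19 = 10011)
  bit 0 = 1: r = r^2 * 17 mod 41 = 1^2 * 17 = 1*17 = 17
  bit 1 = 0: r = r^2 mod 41 = 17^2 = 2
  bit 2 = 0: r = r^2 mod 41 = 2^2 = 4
  bit 3 = 1: r = r^2 * 17 mod 41 = 4^2 * 17 = 16*17 = 26
  bit 4 = 1: r = r^2 * 17 mod 41 = 26^2 * 17 = 20*17 = 12
  -> B = 12
s = B^a = 12^33 mod 41  (bits of 33 = 100001)
  bit 0 = 1: r = r^2 * 12 mod 41 = 1^2 * 12 = 1*12 = 12
  bit 1 = 0: r = r^2 mod 41 = 12^2 = 21
  bit 2 = 0: r = r^2 mod 41 = 21^2 = 31
  bit 3 = 0: r = r^2 mod 41 = 31^2 = 18
  bit 4 = 0: r = r^2 mod 41 = 18^2 = 37
  bit 5 = 1: r = r^2 * 12 mod 41 = 37^2 * 12 = 16*12 = 28
  -> s = B^a = 28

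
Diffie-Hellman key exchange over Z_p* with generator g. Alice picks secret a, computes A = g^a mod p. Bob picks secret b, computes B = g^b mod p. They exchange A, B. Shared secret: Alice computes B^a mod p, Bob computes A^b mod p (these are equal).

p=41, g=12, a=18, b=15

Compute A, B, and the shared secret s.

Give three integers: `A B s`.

Answer: 39 27 32

Derivation:
A = 12^18 mod 41  (bits of 18 = 10010)
  bit 0 = 1: r = r^2 * 12 mod 41 = 1^2 * 12 = 1*12 = 12
  bit 1 = 0: r = r^2 mod 41 = 12^2 = 21
  bit 2 = 0: r = r^2 mod 41 = 21^2 = 31
  bit 3 = 1: r = r^2 * 12 mod 41 = 31^2 * 12 = 18*12 = 11
  bit 4 = 0: r = r^2 mod 41 = 11^2 = 39
  -> A = 39
B = 12^15 mod 41  (bits of 15 = 1111)
  bit 0 = 1: r = r^2 * 12 mod 41 = 1^2 * 12 = 1*12 = 12
  bit 1 = 1: r = r^2 * 12 mod 41 = 12^2 * 12 = 21*12 = 6
  bit 2 = 1: r = r^2 * 12 mod 41 = 6^2 * 12 = 36*12 = 22
  bit 3 = 1: r = r^2 * 12 mod 41 = 22^2 * 12 = 33*12 = 27
  -> B = 27
s = B^a = 27^18 mod 41  (bits of 18 = 10010)
  bit 0 = 1: r = r^2 * 27 mod 41 = 1^2 * 27 = 1*27 = 27
  bit 1 = 0: r = r^2 mod 41 = 27^2 = 32
  bit 2 = 0: r = r^2 mod 41 = 32^2 = 40
  bit 3 = 1: r = r^2 * 27 mod 41 = 40^2 * 27 = 1*27 = 27
  bit 4 = 0: r = r^2 mod 41 = 27^2 = 32
  -> s = B^a = 32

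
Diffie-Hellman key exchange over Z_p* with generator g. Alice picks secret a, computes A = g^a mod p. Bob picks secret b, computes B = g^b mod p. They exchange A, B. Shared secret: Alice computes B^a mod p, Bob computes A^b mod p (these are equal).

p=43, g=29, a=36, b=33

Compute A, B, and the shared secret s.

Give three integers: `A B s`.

Answer: 41 32 11

Derivation:
A = 29^36 mod 43  (bits of 36 = 100100)
  bit 0 = 1: r = r^2 * 29 mod 43 = 1^2 * 29 = 1*29 = 29
  bit 1 = 0: r = r^2 mod 43 = 29^2 = 24
  bit 2 = 0: r = r^2 mod 43 = 24^2 = 17
  bit 3 = 1: r = r^2 * 29 mod 43 = 17^2 * 29 = 31*29 = 39
  bit 4 = 0: r = r^2 mod 43 = 39^2 = 16
  bit 5 = 0: r = r^2 mod 43 = 16^2 = 41
  -> A = 41
B = 29^33 mod 43  (bits of 33 = 100001)
  bit 0 = 1: r = r^2 * 29 mod 43 = 1^2 * 29 = 1*29 = 29
  bit 1 = 0: r = r^2 mod 43 = 29^2 = 24
  bit 2 = 0: r = r^2 mod 43 = 24^2 = 17
  bit 3 = 0: r = r^2 mod 43 = 17^2 = 31
  bit 4 = 0: r = r^2 mod 43 = 31^2 = 15
  bit 5 = 1: r = r^2 * 29 mod 43 = 15^2 * 29 = 10*29 = 32
  -> B = 32
s = B^a = 32^36 mod 43  (bits of 36 = 100100)
  bit 0 = 1: r = r^2 * 32 mod 43 = 1^2 * 32 = 1*32 = 32
  bit 1 = 0: r = r^2 mod 43 = 32^2 = 35
  bit 2 = 0: r = r^2 mod 43 = 35^2 = 21
  bit 3 = 1: r = r^2 * 32 mod 43 = 21^2 * 32 = 11*32 = 8
  bit 4 = 0: r = r^2 mod 43 = 8^2 = 21
  bit 5 = 0: r = r^2 mod 43 = 21^2 = 11
  -> s = B^a = 11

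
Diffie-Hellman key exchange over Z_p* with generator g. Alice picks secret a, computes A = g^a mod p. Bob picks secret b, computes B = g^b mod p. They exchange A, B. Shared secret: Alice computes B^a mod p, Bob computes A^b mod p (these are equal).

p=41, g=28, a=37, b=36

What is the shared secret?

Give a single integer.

A = 28^37 mod 41  (bits of 37 = 100101)
  bit 0 = 1: r = r^2 * 28 mod 41 = 1^2 * 28 = 1*28 = 28
  bit 1 = 0: r = r^2 mod 41 = 28^2 = 5
  bit 2 = 0: r = r^2 mod 41 = 5^2 = 25
  bit 3 = 1: r = r^2 * 28 mod 41 = 25^2 * 28 = 10*28 = 34
  bit 4 = 0: r = r^2 mod 41 = 34^2 = 8
  bit 5 = 1: r = r^2 * 28 mod 41 = 8^2 * 28 = 23*28 = 29
  -> A = 29
B = 28^36 mod 41  (bits of 36 = 100100)
  bit 0 = 1: r = r^2 * 28 mod 41 = 1^2 * 28 = 1*28 = 28
  bit 1 = 0: r = r^2 mod 41 = 28^2 = 5
  bit 2 = 0: r = r^2 mod 41 = 5^2 = 25
  bit 3 = 1: r = r^2 * 28 mod 41 = 25^2 * 28 = 10*28 = 34
  bit 4 = 0: r = r^2 mod 41 = 34^2 = 8
  bit 5 = 0: r = r^2 mod 41 = 8^2 = 23
  -> B = 23
s = B^a = 23^37 mod 41  (bits of 37 = 100101)
  bit 0 = 1: r = r^2 * 23 mod 41 = 1^2 * 23 = 1*23 = 23
  bit 1 = 0: r = r^2 mod 41 = 23^2 = 37
  bit 2 = 0: r = r^2 mod 41 = 37^2 = 16
  bit 3 = 1: r = r^2 * 23 mod 41 = 16^2 * 23 = 10*23 = 25
  bit 4 = 0: r = r^2 mod 41 = 25^2 = 10
  bit 5 = 1: r = r^2 * 23 mod 41 = 10^2 * 23 = 18*23 = 4
  -> s = B^a = 4

Answer: 4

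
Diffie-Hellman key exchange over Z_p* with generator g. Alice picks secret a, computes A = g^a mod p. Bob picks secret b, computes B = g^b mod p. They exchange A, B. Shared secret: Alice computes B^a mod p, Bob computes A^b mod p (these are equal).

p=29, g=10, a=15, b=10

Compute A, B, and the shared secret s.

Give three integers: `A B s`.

A = 10^15 mod 29  (bits of 15 = 1111)
  bit 0 = 1: r = r^2 * 10 mod 29 = 1^2 * 10 = 1*10 = 10
  bit 1 = 1: r = r^2 * 10 mod 29 = 10^2 * 10 = 13*10 = 14
  bit 2 = 1: r = r^2 * 10 mod 29 = 14^2 * 10 = 22*10 = 17
  bit 3 = 1: r = r^2 * 10 mod 29 = 17^2 * 10 = 28*10 = 19
  -> A = 19
B = 10^10 mod 29  (bits of 10 = 1010)
  bit 0 = 1: r = r^2 * 10 mod 29 = 1^2 * 10 = 1*10 = 10
  bit 1 = 0: r = r^2 mod 29 = 10^2 = 13
  bit 2 = 1: r = r^2 * 10 mod 29 = 13^2 * 10 = 24*10 = 8
  bit 3 = 0: r = r^2 mod 29 = 8^2 = 6
  -> B = 6
s = B^a = 6^15 mod 29  (bits of 15 = 1111)
  bit 0 = 1: r = r^2 * 6 mod 29 = 1^2 * 6 = 1*6 = 6
  bit 1 = 1: r = r^2 * 6 mod 29 = 6^2 * 6 = 7*6 = 13
  bit 2 = 1: r = r^2 * 6 mod 29 = 13^2 * 6 = 24*6 = 28
  bit 3 = 1: r = r^2 * 6 mod 29 = 28^2 * 6 = 1*6 = 6
  -> s = B^a = 6

Answer: 19 6 6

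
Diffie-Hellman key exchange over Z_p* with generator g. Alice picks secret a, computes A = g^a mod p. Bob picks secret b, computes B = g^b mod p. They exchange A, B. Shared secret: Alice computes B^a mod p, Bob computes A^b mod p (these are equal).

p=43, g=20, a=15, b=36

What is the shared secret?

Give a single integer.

A = 20^15 mod 43  (bits of 15 = 1111)
  bit 0 = 1: r = r^2 * 20 mod 43 = 1^2 * 20 = 1*20 = 20
  bit 1 = 1: r = r^2 * 20 mod 43 = 20^2 * 20 = 13*20 = 2
  bit 2 = 1: r = r^2 * 20 mod 43 = 2^2 * 20 = 4*20 = 37
  bit 3 = 1: r = r^2 * 20 mod 43 = 37^2 * 20 = 36*20 = 32
  -> A = 32
B = 20^36 mod 43  (bits of 36 = 100100)
  bit 0 = 1: r = r^2 * 20 mod 43 = 1^2 * 20 = 1*20 = 20
  bit 1 = 0: r = r^2 mod 43 = 20^2 = 13
  bit 2 = 0: r = r^2 mod 43 = 13^2 = 40
  bit 3 = 1: r = r^2 * 20 mod 43 = 40^2 * 20 = 9*20 = 8
  bit 4 = 0: r = r^2 mod 43 = 8^2 = 21
  bit 5 = 0: r = r^2 mod 43 = 21^2 = 11
  -> B = 11
s = B^a = 11^15 mod 43  (bits of 15 = 1111)
  bit 0 = 1: r = r^2 * 11 mod 43 = 1^2 * 11 = 1*11 = 11
  bit 1 = 1: r = r^2 * 11 mod 43 = 11^2 * 11 = 35*11 = 41
  bit 2 = 1: r = r^2 * 11 mod 43 = 41^2 * 11 = 4*11 = 1
  bit 3 = 1: r = r^2 * 11 mod 43 = 1^2 * 11 = 1*11 = 11
  -> s = B^a = 11

Answer: 11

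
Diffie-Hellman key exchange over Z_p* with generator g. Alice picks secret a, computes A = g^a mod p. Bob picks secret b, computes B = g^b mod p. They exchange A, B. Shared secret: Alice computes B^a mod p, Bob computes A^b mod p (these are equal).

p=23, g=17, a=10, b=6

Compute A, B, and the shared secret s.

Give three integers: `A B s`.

Answer: 4 12 2

Derivation:
A = 17^10 mod 23  (bits of 10 = 1010)
  bit 0 = 1: r = r^2 * 17 mod 23 = 1^2 * 17 = 1*17 = 17
  bit 1 = 0: r = r^2 mod 23 = 17^2 = 13
  bit 2 = 1: r = r^2 * 17 mod 23 = 13^2 * 17 = 8*17 = 21
  bit 3 = 0: r = r^2 mod 23 = 21^2 = 4
  -> A = 4
B = 17^6 mod 23  (bits of 6 = 110)
  bit 0 = 1: r = r^2 * 17 mod 23 = 1^2 * 17 = 1*17 = 17
  bit 1 = 1: r = r^2 * 17 mod 23 = 17^2 * 17 = 13*17 = 14
  bit 2 = 0: r = r^2 mod 23 = 14^2 = 12
  -> B = 12
s = B^a = 12^10 mod 23  (bits of 10 = 1010)
  bit 0 = 1: r = r^2 * 12 mod 23 = 1^2 * 12 = 1*12 = 12
  bit 1 = 0: r = r^2 mod 23 = 12^2 = 6
  bit 2 = 1: r = r^2 * 12 mod 23 = 6^2 * 12 = 13*12 = 18
  bit 3 = 0: r = r^2 mod 23 = 18^2 = 2
  -> s = B^a = 2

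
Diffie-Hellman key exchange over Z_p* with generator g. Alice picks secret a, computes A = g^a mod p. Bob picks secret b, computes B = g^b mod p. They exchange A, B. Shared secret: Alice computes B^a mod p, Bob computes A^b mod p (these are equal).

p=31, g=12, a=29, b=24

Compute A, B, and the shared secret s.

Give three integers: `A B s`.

A = 12^29 mod 31  (bits of 29 = 11101)
  bit 0 = 1: r = r^2 * 12 mod 31 = 1^2 * 12 = 1*12 = 12
  bit 1 = 1: r = r^2 * 12 mod 31 = 12^2 * 12 = 20*12 = 23
  bit 2 = 1: r = r^2 * 12 mod 31 = 23^2 * 12 = 2*12 = 24
  bit 3 = 0: r = r^2 mod 31 = 24^2 = 18
  bit 4 = 1: r = r^2 * 12 mod 31 = 18^2 * 12 = 14*12 = 13
  -> A = 13
B = 12^24 mod 31  (bits of 24 = 11000)
  bit 0 = 1: r = r^2 * 12 mod 31 = 1^2 * 12 = 1*12 = 12
  bit 1 = 1: r = r^2 * 12 mod 31 = 12^2 * 12 = 20*12 = 23
  bit 2 = 0: r = r^2 mod 31 = 23^2 = 2
  bit 3 = 0: r = r^2 mod 31 = 2^2 = 4
  bit 4 = 0: r = r^2 mod 31 = 4^2 = 16
  -> B = 16
s = B^a = 16^29 mod 31  (bits of 29 = 11101)
  bit 0 = 1: r = r^2 * 16 mod 31 = 1^2 * 16 = 1*16 = 16
  bit 1 = 1: r = r^2 * 16 mod 31 = 16^2 * 16 = 8*16 = 4
  bit 2 = 1: r = r^2 * 16 mod 31 = 4^2 * 16 = 16*16 = 8
  bit 3 = 0: r = r^2 mod 31 = 8^2 = 2
  bit 4 = 1: r = r^2 * 16 mod 31 = 2^2 * 16 = 4*16 = 2
  -> s = B^a = 2

Answer: 13 16 2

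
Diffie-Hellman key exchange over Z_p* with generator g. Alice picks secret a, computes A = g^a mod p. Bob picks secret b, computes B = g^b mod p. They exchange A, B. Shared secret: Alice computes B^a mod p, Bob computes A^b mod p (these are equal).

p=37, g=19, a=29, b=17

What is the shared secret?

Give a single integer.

A = 19^29 mod 37  (bits of 29 = 11101)
  bit 0 = 1: r = r^2 * 19 mod 37 = 1^2 * 19 = 1*19 = 19
  bit 1 = 1: r = r^2 * 19 mod 37 = 19^2 * 19 = 28*19 = 14
  bit 2 = 1: r = r^2 * 19 mod 37 = 14^2 * 19 = 11*19 = 24
  bit 3 = 0: r = r^2 mod 37 = 24^2 = 21
  bit 4 = 1: r = r^2 * 19 mod 37 = 21^2 * 19 = 34*19 = 17
  -> A = 17
B = 19^17 mod 37  (bits of 17 = 10001)
  bit 0 = 1: r = r^2 * 19 mod 37 = 1^2 * 19 = 1*19 = 19
  bit 1 = 0: r = r^2 mod 37 = 19^2 = 28
  bit 2 = 0: r = r^2 mod 37 = 28^2 = 7
  bit 3 = 0: r = r^2 mod 37 = 7^2 = 12
  bit 4 = 1: r = r^2 * 19 mod 37 = 12^2 * 19 = 33*19 = 35
  -> B = 35
s = B^a = 35^29 mod 37  (bits of 29 = 11101)
  bit 0 = 1: r = r^2 * 35 mod 37 = 1^2 * 35 = 1*35 = 35
  bit 1 = 1: r = r^2 * 35 mod 37 = 35^2 * 35 = 4*35 = 29
  bit 2 = 1: r = r^2 * 35 mod 37 = 29^2 * 35 = 27*35 = 20
  bit 3 = 0: r = r^2 mod 37 = 20^2 = 30
  bit 4 = 1: r = r^2 * 35 mod 37 = 30^2 * 35 = 12*35 = 13
  -> s = B^a = 13

Answer: 13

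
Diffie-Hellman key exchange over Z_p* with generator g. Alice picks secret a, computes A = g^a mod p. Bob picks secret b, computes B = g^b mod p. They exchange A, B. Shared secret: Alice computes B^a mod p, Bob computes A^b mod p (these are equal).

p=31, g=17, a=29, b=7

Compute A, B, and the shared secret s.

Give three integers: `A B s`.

A = 17^29 mod 31  (bits of 29 = 11101)
  bit 0 = 1: r = r^2 * 17 mod 31 = 1^2 * 17 = 1*17 = 17
  bit 1 = 1: r = r^2 * 17 mod 31 = 17^2 * 17 = 10*17 = 15
  bit 2 = 1: r = r^2 * 17 mod 31 = 15^2 * 17 = 8*17 = 12
  bit 3 = 0: r = r^2 mod 31 = 12^2 = 20
  bit 4 = 1: r = r^2 * 17 mod 31 = 20^2 * 17 = 28*17 = 11
  -> A = 11
B = 17^7 mod 31  (bits of 7 = 111)
  bit 0 = 1: r = r^2 * 17 mod 31 = 1^2 * 17 = 1*17 = 17
  bit 1 = 1: r = r^2 * 17 mod 31 = 17^2 * 17 = 10*17 = 15
  bit 2 = 1: r = r^2 * 17 mod 31 = 15^2 * 17 = 8*17 = 12
  -> B = 12
s = B^a = 12^29 mod 31  (bits of 29 = 11101)
  bit 0 = 1: r = r^2 * 12 mod 31 = 1^2 * 12 = 1*12 = 12
  bit 1 = 1: r = r^2 * 12 mod 31 = 12^2 * 12 = 20*12 = 23
  bit 2 = 1: r = r^2 * 12 mod 31 = 23^2 * 12 = 2*12 = 24
  bit 3 = 0: r = r^2 mod 31 = 24^2 = 18
  bit 4 = 1: r = r^2 * 12 mod 31 = 18^2 * 12 = 14*12 = 13
  -> s = B^a = 13

Answer: 11 12 13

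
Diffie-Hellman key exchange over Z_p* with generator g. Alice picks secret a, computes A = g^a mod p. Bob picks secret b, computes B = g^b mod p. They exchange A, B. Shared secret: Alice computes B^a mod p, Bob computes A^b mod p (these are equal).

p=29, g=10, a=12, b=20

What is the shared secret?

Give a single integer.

Answer: 16

Derivation:
A = 10^12 mod 29  (bits of 12 = 1100)
  bit 0 = 1: r = r^2 * 10 mod 29 = 1^2 * 10 = 1*10 = 10
  bit 1 = 1: r = r^2 * 10 mod 29 = 10^2 * 10 = 13*10 = 14
  bit 2 = 0: r = r^2 mod 29 = 14^2 = 22
  bit 3 = 0: r = r^2 mod 29 = 22^2 = 20
  -> A = 20
B = 10^20 mod 29  (bits of 20 = 10100)
  bit 0 = 1: r = r^2 * 10 mod 29 = 1^2 * 10 = 1*10 = 10
  bit 1 = 0: r = r^2 mod 29 = 10^2 = 13
  bit 2 = 1: r = r^2 * 10 mod 29 = 13^2 * 10 = 24*10 = 8
  bit 3 = 0: r = r^2 mod 29 = 8^2 = 6
  bit 4 = 0: r = r^2 mod 29 = 6^2 = 7
  -> B = 7
s = B^a = 7^12 mod 29  (bits of 12 = 1100)
  bit 0 = 1: r = r^2 * 7 mod 29 = 1^2 * 7 = 1*7 = 7
  bit 1 = 1: r = r^2 * 7 mod 29 = 7^2 * 7 = 20*7 = 24
  bit 2 = 0: r = r^2 mod 29 = 24^2 = 25
  bit 3 = 0: r = r^2 mod 29 = 25^2 = 16
  -> s = B^a = 16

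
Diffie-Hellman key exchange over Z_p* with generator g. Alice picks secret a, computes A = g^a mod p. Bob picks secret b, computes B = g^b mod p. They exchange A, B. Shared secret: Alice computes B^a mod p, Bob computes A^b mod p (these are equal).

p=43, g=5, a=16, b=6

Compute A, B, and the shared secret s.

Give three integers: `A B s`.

A = 5^16 mod 43  (bits of 16 = 10000)
  bit 0 = 1: r = r^2 * 5 mod 43 = 1^2 * 5 = 1*5 = 5
  bit 1 = 0: r = r^2 mod 43 = 5^2 = 25
  bit 2 = 0: r = r^2 mod 43 = 25^2 = 23
  bit 3 = 0: r = r^2 mod 43 = 23^2 = 13
  bit 4 = 0: r = r^2 mod 43 = 13^2 = 40
  -> A = 40
B = 5^6 mod 43  (bits of 6 = 110)
  bit 0 = 1: r = r^2 * 5 mod 43 = 1^2 * 5 = 1*5 = 5
  bit 1 = 1: r = r^2 * 5 mod 43 = 5^2 * 5 = 25*5 = 39
  bit 2 = 0: r = r^2 mod 43 = 39^2 = 16
  -> B = 16
s = B^a = 16^16 mod 43  (bits of 16 = 10000)
  bit 0 = 1: r = r^2 * 16 mod 43 = 1^2 * 16 = 1*16 = 16
  bit 1 = 0: r = r^2 mod 43 = 16^2 = 41
  bit 2 = 0: r = r^2 mod 43 = 41^2 = 4
  bit 3 = 0: r = r^2 mod 43 = 4^2 = 16
  bit 4 = 0: r = r^2 mod 43 = 16^2 = 41
  -> s = B^a = 41

Answer: 40 16 41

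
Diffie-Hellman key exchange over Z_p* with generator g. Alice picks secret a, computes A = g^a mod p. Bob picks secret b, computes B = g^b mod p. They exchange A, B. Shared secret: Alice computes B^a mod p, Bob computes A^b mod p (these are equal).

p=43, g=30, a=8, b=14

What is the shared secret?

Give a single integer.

Answer: 36

Derivation:
A = 30^8 mod 43  (bits of 8 = 1000)
  bit 0 = 1: r = r^2 * 30 mod 43 = 1^2 * 30 = 1*30 = 30
  bit 1 = 0: r = r^2 mod 43 = 30^2 = 40
  bit 2 = 0: r = r^2 mod 43 = 40^2 = 9
  bit 3 = 0: r = r^2 mod 43 = 9^2 = 38
  -> A = 38
B = 30^14 mod 43  (bits of 14 = 1110)
  bit 0 = 1: r = r^2 * 30 mod 43 = 1^2 * 30 = 1*30 = 30
  bit 1 = 1: r = r^2 * 30 mod 43 = 30^2 * 30 = 40*30 = 39
  bit 2 = 1: r = r^2 * 30 mod 43 = 39^2 * 30 = 16*30 = 7
  bit 3 = 0: r = r^2 mod 43 = 7^2 = 6
  -> B = 6
s = B^a = 6^8 mod 43  (bits of 8 = 1000)
  bit 0 = 1: r = r^2 * 6 mod 43 = 1^2 * 6 = 1*6 = 6
  bit 1 = 0: r = r^2 mod 43 = 6^2 = 36
  bit 2 = 0: r = r^2 mod 43 = 36^2 = 6
  bit 3 = 0: r = r^2 mod 43 = 6^2 = 36
  -> s = B^a = 36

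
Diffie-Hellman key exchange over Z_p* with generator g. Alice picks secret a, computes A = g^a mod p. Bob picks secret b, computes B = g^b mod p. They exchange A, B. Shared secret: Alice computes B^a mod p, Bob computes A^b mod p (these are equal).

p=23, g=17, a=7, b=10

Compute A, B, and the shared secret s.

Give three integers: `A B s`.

Answer: 20 4 8

Derivation:
A = 17^7 mod 23  (bits of 7 = 111)
  bit 0 = 1: r = r^2 * 17 mod 23 = 1^2 * 17 = 1*17 = 17
  bit 1 = 1: r = r^2 * 17 mod 23 = 17^2 * 17 = 13*17 = 14
  bit 2 = 1: r = r^2 * 17 mod 23 = 14^2 * 17 = 12*17 = 20
  -> A = 20
B = 17^10 mod 23  (bits of 10 = 1010)
  bit 0 = 1: r = r^2 * 17 mod 23 = 1^2 * 17 = 1*17 = 17
  bit 1 = 0: r = r^2 mod 23 = 17^2 = 13
  bit 2 = 1: r = r^2 * 17 mod 23 = 13^2 * 17 = 8*17 = 21
  bit 3 = 0: r = r^2 mod 23 = 21^2 = 4
  -> B = 4
s = B^a = 4^7 mod 23  (bits of 7 = 111)
  bit 0 = 1: r = r^2 * 4 mod 23 = 1^2 * 4 = 1*4 = 4
  bit 1 = 1: r = r^2 * 4 mod 23 = 4^2 * 4 = 16*4 = 18
  bit 2 = 1: r = r^2 * 4 mod 23 = 18^2 * 4 = 2*4 = 8
  -> s = B^a = 8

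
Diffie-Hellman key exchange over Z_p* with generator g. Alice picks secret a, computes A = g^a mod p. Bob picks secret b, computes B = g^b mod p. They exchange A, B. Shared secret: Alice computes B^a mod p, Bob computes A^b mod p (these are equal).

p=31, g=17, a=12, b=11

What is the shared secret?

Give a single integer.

A = 17^12 mod 31  (bits of 12 = 1100)
  bit 0 = 1: r = r^2 * 17 mod 31 = 1^2 * 17 = 1*17 = 17
  bit 1 = 1: r = r^2 * 17 mod 31 = 17^2 * 17 = 10*17 = 15
  bit 2 = 0: r = r^2 mod 31 = 15^2 = 8
  bit 3 = 0: r = r^2 mod 31 = 8^2 = 2
  -> A = 2
B = 17^11 mod 31  (bits of 11 = 1011)
  bit 0 = 1: r = r^2 * 17 mod 31 = 1^2 * 17 = 1*17 = 17
  bit 1 = 0: r = r^2 mod 31 = 17^2 = 10
  bit 2 = 1: r = r^2 * 17 mod 31 = 10^2 * 17 = 7*17 = 26
  bit 3 = 1: r = r^2 * 17 mod 31 = 26^2 * 17 = 25*17 = 22
  -> B = 22
s = B^a = 22^12 mod 31  (bits of 12 = 1100)
  bit 0 = 1: r = r^2 * 22 mod 31 = 1^2 * 22 = 1*22 = 22
  bit 1 = 1: r = r^2 * 22 mod 31 = 22^2 * 22 = 19*22 = 15
  bit 2 = 0: r = r^2 mod 31 = 15^2 = 8
  bit 3 = 0: r = r^2 mod 31 = 8^2 = 2
  -> s = B^a = 2

Answer: 2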